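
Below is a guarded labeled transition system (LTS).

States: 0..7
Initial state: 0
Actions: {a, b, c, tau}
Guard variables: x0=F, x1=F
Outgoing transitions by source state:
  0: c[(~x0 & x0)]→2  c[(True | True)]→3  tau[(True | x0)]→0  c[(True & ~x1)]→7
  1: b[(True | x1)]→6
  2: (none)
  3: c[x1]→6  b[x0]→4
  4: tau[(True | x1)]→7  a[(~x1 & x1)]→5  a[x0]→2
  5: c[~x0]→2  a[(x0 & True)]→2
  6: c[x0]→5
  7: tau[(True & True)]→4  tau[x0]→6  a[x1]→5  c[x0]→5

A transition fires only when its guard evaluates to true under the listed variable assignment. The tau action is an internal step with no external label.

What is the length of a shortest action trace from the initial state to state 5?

Layered search for 5:
  depth 0: {0}
  depth 1: {3,7}
  depth 2: {4}
5 never appears.

Answer: UNREACHABLE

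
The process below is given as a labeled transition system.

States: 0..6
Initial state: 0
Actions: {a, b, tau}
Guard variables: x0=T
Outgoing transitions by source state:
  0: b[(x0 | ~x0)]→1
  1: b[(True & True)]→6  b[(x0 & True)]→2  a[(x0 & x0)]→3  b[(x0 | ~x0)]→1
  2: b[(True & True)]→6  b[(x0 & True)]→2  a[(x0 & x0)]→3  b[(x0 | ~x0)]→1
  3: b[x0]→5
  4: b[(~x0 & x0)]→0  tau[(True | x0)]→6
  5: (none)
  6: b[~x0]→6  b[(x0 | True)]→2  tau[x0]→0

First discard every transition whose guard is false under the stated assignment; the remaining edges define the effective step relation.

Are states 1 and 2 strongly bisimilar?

Compute ~ classes (split until stable):
  P[0] = {{0,1,2,3,4,5,6}}
  P[1] = {{0,3},{1,2},{4},{5},{6}}
  P[2] = {{0},{1,2},{3},{4},{5},{6}}
Fixed point at round 3; 6 class(es).
class of 1: {1,2}; class of 2: {1,2}

Answer: BISIMILAR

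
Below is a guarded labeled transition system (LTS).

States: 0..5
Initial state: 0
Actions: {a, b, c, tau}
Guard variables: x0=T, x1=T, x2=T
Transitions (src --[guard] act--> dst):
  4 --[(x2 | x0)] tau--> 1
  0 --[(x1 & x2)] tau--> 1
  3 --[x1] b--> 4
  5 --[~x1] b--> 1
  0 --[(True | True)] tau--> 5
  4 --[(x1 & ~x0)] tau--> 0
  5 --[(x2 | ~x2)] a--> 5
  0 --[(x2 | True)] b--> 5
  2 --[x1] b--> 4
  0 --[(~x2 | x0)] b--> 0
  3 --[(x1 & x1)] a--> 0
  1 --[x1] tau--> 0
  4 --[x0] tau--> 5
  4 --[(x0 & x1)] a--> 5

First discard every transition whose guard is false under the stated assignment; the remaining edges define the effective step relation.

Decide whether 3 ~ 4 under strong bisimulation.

Compute ~ classes (split until stable):
  P[0] = {{0,1,2,3,4,5}}
  P[1] = {{0},{1},{2},{3},{4},{5}}
6 equivalence class(es) (converged in 2)
class of 3: {3}; class of 4: {4}

Answer: NOT BISIMILAR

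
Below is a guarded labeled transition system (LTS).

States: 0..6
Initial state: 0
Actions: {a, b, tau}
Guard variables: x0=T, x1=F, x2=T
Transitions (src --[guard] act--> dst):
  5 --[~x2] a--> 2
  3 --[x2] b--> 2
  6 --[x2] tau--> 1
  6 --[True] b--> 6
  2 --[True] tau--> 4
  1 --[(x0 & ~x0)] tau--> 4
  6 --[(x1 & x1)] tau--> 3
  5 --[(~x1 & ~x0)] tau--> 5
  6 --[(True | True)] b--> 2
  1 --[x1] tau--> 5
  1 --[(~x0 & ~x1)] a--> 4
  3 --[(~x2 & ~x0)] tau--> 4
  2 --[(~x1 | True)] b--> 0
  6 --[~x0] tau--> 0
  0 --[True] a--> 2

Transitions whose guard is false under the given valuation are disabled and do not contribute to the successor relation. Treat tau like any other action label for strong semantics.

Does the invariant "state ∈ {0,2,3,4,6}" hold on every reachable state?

Answer: INVARIANT HOLDS

Trace:
Allowed set {0,2,3,4,6}
Reachable = {0,2,4}
  0: ok
  2: ok
  4: ok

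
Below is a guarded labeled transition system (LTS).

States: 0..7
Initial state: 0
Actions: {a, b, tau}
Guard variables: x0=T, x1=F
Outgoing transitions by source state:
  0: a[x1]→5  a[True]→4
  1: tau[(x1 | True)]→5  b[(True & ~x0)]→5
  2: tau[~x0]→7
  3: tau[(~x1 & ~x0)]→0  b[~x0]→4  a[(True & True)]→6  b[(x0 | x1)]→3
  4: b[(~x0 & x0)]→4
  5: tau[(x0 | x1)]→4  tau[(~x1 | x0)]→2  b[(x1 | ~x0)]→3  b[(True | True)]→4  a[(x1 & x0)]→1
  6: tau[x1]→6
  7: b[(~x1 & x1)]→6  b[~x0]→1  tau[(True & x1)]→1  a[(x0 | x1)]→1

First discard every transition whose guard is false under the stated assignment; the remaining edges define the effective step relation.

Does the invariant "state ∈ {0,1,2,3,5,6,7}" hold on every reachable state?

Safe = {0,1,2,3,5,6,7}
Reachable = {0,4}
  0: ok
  4: outside
reach 4 via a — violates

Answer: INVARIANT VIOLATED at state 4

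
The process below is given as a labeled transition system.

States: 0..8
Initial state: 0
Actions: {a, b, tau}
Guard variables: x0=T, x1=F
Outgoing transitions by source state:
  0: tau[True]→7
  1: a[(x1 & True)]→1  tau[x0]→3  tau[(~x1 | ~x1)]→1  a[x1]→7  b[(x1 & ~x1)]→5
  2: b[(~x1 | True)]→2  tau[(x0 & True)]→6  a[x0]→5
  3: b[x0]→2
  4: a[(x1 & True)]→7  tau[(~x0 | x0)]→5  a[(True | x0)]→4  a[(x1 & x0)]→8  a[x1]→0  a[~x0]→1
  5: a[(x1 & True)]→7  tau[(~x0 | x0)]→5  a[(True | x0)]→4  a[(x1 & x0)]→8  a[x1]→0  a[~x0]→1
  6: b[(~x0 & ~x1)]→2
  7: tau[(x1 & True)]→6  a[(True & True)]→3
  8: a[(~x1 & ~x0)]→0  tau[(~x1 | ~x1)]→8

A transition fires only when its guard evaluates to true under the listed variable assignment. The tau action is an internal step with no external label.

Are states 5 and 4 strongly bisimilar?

Bisimulation quotient by refinement:
  π0 = {{0,1,2,3,4,5,6,7,8}}
  π1 = {{0,1,8},{2},{3},{4,5},{6},{7}}
  π2 = {{0},{1},{2},{3},{4,5},{6},{7},{8}}
8 equivalence class(es) (converged in 3)
[5]={4,5}  [4]={4,5}

Answer: BISIMILAR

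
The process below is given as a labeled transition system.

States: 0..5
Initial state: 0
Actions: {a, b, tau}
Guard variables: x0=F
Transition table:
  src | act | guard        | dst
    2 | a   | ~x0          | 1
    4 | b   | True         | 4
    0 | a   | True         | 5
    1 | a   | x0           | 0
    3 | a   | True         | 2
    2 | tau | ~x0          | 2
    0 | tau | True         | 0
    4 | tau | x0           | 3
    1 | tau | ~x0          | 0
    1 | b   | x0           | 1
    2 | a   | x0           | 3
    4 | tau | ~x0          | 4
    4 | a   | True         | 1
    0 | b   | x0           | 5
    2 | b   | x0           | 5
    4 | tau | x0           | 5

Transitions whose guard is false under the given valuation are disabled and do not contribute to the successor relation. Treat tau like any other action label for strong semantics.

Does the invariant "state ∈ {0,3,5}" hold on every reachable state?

Answer: INVARIANT HOLDS

Analysis:
Allowed set {0,3,5}
Reach set: {0,5}
  0: safe
  5: safe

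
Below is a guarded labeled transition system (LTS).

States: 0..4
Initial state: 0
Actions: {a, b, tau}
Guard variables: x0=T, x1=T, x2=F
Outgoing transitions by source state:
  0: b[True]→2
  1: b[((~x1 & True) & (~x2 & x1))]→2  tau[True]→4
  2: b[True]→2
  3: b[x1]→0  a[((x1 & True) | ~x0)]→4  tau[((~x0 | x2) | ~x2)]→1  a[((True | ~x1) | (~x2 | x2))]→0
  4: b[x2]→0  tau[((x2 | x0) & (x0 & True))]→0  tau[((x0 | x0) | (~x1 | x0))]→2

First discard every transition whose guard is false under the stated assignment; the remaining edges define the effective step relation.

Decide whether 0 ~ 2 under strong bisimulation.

Refine partition for ~:
  round 0: {{0,1,2,3,4}}
  round 1: {{0,2},{1,4},{3}}
  round 2: {{0,2},{1},{3},{4}}
4 equivalence class(es) (converged in 3)
[0]={0,2}  [2]={0,2}

Answer: BISIMILAR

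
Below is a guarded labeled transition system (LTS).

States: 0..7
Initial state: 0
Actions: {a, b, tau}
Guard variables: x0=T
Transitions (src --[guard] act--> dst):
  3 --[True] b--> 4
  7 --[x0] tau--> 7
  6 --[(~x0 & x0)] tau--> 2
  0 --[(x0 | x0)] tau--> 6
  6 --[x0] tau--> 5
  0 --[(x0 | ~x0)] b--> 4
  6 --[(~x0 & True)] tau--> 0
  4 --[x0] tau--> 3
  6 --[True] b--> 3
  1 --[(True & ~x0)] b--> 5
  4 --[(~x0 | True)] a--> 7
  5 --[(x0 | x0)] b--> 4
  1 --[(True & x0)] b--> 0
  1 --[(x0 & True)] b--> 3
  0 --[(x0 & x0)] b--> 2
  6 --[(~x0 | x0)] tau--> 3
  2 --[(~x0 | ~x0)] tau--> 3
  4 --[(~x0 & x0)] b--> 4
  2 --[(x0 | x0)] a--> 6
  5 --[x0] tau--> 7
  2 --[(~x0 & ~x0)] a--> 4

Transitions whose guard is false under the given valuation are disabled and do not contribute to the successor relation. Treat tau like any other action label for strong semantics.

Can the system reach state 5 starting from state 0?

Answer: REACHABLE

Trace:
After dropping false guards: 15 live edges.
Layer 0: {0}
Layer 1: {2,4,6}  cumulative {0,2,4,6}
Layer 2: {3,5,7}  cumulative {0,2,3,4,5,6,7}
Reach set: {0,2,3,4,5,6,7}
trace reaching 5: tau·tau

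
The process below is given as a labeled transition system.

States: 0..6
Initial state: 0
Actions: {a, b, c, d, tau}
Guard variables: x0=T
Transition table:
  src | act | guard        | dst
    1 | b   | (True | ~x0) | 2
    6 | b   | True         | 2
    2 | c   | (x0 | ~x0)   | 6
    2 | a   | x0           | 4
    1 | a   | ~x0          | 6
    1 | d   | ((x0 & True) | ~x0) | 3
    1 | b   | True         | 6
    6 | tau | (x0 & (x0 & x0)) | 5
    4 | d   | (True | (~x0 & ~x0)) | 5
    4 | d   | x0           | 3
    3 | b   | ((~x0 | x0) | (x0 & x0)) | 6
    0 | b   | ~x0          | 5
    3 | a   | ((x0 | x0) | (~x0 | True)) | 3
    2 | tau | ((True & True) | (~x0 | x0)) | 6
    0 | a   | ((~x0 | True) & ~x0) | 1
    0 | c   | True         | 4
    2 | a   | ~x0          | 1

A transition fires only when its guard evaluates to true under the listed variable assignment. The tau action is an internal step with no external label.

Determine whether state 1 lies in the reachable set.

Answer: UNREACHABLE

Analysis:
After dropping false guards: 13 live edges.
Layer 0: {0}
Layer 1: {4}  total {0,4}
Layer 2: {3,5}  total {0,3,4,5}
Layer 3: {6}  total {0,3,4,5,6}
Layer 4: {2}  total {0,2,3,4,5,6}
Reach set: {0,2,3,4,5,6}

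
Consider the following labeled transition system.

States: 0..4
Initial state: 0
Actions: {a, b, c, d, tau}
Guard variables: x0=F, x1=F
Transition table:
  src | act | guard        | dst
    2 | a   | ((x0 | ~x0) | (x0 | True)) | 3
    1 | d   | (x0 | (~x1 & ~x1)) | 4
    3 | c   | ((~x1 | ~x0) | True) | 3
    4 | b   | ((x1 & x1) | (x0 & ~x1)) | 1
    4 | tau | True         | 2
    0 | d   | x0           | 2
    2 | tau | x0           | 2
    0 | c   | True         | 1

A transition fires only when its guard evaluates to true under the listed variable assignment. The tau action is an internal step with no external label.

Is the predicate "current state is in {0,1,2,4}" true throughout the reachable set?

Allowed set {0,1,2,4}
Reach set: {0,1,2,3,4}
  0: ok
  1: ok
  2: ok
  3: VIOLATES
  4: ok
counterexample path to 3: c·d·tau·a

Answer: INVARIANT VIOLATED at state 3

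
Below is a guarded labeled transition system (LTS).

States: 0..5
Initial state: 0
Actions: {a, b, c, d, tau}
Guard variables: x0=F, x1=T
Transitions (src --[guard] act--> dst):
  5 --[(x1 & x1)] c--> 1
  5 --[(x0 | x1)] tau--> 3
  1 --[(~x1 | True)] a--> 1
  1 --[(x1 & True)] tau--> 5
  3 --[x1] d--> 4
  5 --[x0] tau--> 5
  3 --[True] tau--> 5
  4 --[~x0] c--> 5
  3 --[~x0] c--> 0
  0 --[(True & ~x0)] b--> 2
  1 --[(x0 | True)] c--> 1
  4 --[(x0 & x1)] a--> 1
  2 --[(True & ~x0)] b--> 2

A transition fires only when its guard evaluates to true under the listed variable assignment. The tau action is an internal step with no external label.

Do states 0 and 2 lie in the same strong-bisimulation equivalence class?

Bisimulation quotient by refinement:
  π0 = {{0,1,2,3,4,5}}
  π1 = {{0,2},{1},{3},{4},{5}}
5 equivalence class(es) (converged in 2)
class of 0: {0,2}; class of 2: {0,2}

Answer: BISIMILAR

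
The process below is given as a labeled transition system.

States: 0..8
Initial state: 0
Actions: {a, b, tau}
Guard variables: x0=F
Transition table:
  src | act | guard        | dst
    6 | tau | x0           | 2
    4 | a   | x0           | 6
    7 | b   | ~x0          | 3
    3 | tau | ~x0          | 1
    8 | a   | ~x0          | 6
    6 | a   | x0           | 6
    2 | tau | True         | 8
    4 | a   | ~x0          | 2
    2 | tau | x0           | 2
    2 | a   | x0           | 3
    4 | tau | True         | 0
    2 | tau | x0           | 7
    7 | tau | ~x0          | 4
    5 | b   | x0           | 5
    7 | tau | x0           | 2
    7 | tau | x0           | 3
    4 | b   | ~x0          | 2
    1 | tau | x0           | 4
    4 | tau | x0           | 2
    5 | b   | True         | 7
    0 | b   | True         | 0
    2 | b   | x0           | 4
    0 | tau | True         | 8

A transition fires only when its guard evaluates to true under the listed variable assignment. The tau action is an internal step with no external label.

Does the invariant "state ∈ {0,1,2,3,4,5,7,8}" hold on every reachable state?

Answer: INVARIANT VIOLATED at state 6

Analysis:
Allowed set {0,1,2,3,4,5,7,8}
Reach set: {0,6,8}
  0: safe
  6: VIOLATES
  8: safe
counterexample path to 6: tau·a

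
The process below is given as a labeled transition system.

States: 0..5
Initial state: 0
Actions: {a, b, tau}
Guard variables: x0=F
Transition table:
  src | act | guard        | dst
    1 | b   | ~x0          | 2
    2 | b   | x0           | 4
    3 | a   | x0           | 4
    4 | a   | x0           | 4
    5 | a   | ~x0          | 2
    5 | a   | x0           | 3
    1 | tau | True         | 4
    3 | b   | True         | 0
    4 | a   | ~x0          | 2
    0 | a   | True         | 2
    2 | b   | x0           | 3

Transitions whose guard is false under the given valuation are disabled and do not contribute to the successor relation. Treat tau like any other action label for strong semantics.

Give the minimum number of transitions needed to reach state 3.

Breadth-first toward 3:
  L0 = {0}
  L1 = {2}
3 never appears.

Answer: UNREACHABLE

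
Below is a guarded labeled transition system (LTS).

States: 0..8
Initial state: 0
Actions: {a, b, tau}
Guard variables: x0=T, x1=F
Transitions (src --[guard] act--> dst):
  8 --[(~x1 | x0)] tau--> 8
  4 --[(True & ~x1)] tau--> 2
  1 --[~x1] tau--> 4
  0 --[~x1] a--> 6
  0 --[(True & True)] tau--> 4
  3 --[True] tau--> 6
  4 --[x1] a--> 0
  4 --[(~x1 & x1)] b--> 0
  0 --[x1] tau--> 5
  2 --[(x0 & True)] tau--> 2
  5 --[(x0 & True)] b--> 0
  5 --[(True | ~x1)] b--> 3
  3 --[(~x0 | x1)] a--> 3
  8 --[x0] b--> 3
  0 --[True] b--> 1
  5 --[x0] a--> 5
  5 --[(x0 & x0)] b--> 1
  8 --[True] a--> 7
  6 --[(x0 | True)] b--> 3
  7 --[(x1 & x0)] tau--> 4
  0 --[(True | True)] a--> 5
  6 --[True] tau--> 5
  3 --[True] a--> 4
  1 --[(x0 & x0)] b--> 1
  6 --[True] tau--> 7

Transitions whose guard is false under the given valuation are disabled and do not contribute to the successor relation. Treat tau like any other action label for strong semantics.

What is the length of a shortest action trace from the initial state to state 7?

Layered search for 7:
  depth 0: {0}
  depth 1: {1,4,5,6}
  depth 2: {2,3,7}
first hit 7 at d=2 via a·tau

Answer: 2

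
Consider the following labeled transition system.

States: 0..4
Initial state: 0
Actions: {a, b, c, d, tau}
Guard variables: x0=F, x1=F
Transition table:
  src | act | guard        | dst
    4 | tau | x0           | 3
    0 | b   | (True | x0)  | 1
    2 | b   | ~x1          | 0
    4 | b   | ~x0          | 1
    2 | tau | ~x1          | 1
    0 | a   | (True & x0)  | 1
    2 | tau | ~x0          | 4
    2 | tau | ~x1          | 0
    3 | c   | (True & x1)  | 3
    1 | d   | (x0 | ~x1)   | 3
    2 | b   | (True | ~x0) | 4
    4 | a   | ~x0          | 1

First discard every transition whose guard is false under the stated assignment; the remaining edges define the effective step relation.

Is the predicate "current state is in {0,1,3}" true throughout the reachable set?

Inv-set: {0,1,3}
R = {0,1,3}
  0: ok
  1: ok
  3: ok

Answer: INVARIANT HOLDS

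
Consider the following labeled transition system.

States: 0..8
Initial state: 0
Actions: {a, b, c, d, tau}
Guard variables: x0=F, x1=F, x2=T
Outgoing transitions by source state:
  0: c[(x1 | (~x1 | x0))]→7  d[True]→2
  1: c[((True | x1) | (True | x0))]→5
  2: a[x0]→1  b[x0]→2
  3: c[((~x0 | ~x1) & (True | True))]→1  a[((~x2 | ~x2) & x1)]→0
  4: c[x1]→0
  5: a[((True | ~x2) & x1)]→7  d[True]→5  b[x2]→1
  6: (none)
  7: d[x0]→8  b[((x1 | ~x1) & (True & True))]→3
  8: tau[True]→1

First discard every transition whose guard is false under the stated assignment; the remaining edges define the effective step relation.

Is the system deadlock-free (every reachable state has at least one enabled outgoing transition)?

Reach set: {0,1,2,3,5,7}
  0: c→7  d→2  [2 exit(s)]
  1: c→5  [1 exit(s)]
  2: ∅  [no exit]
  3: c→1  [1 exit(s)]
  5: b→1  d→5  [2 exit(s)]
  7: b→3  [1 exit(s)]
witness 2: d

Answer: DEADLOCK at state 2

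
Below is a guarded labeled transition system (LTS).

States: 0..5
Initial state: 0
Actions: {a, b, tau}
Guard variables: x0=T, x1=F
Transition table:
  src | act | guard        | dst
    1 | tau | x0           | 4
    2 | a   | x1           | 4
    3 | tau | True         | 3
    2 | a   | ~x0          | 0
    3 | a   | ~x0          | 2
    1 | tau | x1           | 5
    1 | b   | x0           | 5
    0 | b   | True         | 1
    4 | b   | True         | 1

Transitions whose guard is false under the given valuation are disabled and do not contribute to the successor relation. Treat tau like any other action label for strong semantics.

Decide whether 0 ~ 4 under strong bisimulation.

Answer: BISIMILAR

Trace:
Bisimulation quotient by refinement:
  π0 = {{0,1,2,3,4,5}}
  π1 = {{0,4},{1},{2,5},{3}}
4 equivalence class(es) (converged in 2)
[0]={0,4}  [4]={0,4}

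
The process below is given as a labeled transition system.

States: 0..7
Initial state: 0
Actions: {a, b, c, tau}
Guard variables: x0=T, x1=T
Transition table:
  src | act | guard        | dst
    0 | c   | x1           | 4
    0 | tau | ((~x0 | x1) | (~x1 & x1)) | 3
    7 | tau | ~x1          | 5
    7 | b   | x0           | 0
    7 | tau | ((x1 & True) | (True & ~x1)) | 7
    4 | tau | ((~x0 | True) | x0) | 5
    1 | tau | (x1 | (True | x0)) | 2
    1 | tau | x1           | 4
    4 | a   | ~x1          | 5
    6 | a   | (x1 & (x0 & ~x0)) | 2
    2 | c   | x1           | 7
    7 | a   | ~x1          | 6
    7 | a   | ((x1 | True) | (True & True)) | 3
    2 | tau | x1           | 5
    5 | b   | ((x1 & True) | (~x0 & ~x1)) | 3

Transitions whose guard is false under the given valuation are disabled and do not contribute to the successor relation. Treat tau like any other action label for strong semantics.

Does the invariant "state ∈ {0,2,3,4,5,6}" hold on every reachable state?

Allowed set {0,2,3,4,5,6}
Reach set: {0,3,4,5}
  0: ok
  3: ok
  4: ok
  5: ok

Answer: INVARIANT HOLDS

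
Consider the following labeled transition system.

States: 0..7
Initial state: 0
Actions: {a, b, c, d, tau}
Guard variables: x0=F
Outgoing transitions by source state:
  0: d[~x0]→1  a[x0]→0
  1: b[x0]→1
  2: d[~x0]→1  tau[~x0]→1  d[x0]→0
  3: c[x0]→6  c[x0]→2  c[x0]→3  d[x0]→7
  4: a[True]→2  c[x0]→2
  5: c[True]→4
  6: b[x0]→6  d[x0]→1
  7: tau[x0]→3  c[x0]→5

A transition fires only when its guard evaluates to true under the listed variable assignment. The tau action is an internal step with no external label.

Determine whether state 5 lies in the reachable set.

Guard filter leaves 5 enabled edge(s).
depth 0: {0}
depth 1: {1}  total {0,1}
Reachable = {0,1}

Answer: UNREACHABLE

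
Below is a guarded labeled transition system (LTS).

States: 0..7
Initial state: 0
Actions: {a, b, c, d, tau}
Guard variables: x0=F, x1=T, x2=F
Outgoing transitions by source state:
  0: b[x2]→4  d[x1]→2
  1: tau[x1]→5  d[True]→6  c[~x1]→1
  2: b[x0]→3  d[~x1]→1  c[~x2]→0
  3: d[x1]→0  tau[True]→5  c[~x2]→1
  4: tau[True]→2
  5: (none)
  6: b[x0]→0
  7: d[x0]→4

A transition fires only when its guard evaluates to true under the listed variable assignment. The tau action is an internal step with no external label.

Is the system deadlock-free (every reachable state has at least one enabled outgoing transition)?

Answer: DEADLOCK-FREE

Analysis:
R = {0,2}
  0: d→2  [1 exit(s)]
  2: c→0  [1 exit(s)]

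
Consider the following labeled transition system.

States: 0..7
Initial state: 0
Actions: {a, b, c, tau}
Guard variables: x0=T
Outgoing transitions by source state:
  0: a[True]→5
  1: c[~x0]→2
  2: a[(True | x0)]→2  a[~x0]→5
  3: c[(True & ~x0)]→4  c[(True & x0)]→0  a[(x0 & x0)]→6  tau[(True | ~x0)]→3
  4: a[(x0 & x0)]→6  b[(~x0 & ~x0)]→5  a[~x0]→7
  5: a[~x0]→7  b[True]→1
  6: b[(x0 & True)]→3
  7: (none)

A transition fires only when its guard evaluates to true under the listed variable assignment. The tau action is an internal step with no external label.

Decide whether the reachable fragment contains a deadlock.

Answer: DEADLOCK at state 1

Working:
Reach set: {0,1,5}
  0: a→5  [1 exit(s)]
  1: ∅  [STUCK]
  5: b→1  [1 exit(s)]
trace reaching 1: a·b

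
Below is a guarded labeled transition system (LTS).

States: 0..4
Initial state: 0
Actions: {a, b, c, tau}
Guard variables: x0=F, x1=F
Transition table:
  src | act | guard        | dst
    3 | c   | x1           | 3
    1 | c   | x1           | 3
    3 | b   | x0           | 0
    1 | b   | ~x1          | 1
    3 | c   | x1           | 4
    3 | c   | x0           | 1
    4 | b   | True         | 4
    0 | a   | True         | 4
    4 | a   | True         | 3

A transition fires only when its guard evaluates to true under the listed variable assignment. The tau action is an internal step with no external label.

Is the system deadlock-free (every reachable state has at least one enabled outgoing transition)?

Reachable = {0,3,4}
  0: a→4  [1 out]
  3: ∅  [no exit]
  4: a→3  b→4  [2 out]
trace reaching 3: a·a

Answer: DEADLOCK at state 3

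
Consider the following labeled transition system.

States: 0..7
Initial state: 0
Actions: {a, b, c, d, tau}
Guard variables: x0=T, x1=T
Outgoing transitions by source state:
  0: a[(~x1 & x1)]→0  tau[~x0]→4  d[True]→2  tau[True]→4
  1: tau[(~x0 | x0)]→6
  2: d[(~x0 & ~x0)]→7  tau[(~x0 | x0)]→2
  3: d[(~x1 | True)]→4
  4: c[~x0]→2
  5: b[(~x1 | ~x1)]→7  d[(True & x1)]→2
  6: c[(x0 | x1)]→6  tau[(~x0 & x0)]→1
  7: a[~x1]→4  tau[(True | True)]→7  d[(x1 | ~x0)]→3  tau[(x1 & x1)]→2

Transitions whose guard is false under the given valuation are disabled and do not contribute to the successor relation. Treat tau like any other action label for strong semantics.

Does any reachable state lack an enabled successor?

Answer: DEADLOCK at state 4

Trace:
R = {0,2,4}
  0: d→2  tau→4  [2 exit(s)]
  2: tau→2  [1 exit(s)]
  4: ∅  [STUCK]
witness 4: tau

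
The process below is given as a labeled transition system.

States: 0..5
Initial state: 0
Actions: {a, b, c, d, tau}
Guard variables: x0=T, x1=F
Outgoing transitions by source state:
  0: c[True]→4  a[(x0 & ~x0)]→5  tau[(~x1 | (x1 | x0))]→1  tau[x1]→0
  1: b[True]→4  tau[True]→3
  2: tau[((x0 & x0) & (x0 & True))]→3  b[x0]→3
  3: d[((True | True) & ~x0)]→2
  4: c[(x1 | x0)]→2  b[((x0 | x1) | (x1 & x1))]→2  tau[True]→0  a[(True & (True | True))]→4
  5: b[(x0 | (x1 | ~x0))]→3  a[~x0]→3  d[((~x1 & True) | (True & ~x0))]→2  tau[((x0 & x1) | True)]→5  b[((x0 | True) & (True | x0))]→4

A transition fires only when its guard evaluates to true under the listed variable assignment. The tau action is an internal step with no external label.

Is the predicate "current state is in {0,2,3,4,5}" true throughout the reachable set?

Answer: INVARIANT VIOLATED at state 1

Analysis:
Allowed set {0,2,3,4,5}
Reach set: {0,1,2,3,4}
  0: safe
  1: ✗ unsafe
  2: safe
  3: safe
  4: safe
counterexample path to 1: tau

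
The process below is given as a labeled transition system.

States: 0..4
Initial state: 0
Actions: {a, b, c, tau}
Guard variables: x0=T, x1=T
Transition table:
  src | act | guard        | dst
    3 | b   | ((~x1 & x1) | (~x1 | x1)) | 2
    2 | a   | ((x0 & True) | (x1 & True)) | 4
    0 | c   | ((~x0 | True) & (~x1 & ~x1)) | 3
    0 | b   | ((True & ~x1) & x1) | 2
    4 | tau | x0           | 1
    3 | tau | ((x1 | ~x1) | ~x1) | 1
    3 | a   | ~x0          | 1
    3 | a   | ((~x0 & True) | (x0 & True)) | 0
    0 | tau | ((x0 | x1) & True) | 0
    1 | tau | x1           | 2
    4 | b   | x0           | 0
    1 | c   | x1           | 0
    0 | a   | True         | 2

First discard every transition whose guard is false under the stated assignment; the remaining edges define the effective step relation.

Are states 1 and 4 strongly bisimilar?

Answer: NOT BISIMILAR

Trace:
Compute ~ classes (split until stable):
  P[0] = {{0,1,2,3,4}}
  P[1] = {{0},{1},{2},{3},{4}}
5 equivalence class(es) (converged in 2)
1∈{1}, 4∈{4}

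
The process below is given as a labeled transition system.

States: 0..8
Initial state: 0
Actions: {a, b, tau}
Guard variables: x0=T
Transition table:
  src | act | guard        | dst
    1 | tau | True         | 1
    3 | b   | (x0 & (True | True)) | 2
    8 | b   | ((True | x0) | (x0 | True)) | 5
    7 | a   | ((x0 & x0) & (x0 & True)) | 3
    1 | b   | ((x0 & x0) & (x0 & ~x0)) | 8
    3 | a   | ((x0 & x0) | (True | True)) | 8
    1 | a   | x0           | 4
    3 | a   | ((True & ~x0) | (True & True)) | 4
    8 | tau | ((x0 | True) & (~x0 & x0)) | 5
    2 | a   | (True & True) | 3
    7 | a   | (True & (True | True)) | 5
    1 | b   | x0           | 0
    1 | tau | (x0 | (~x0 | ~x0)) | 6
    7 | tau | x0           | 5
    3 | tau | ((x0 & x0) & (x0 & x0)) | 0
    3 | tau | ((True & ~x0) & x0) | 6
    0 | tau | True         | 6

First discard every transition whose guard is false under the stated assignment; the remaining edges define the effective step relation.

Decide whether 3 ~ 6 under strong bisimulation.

Bisimulation quotient by refinement:
  P[0] = {{0,1,2,3,4,5,6,7,8}}
  P[1] = {{0},{1,3},{2},{4,5,6},{7},{8}}
  P[2] = {{0},{1},{2},{3},{4,5,6},{7},{8}}
stable after 3 split(s): 7 block(s)
class of 3: {3}; class of 6: {4,5,6}

Answer: NOT BISIMILAR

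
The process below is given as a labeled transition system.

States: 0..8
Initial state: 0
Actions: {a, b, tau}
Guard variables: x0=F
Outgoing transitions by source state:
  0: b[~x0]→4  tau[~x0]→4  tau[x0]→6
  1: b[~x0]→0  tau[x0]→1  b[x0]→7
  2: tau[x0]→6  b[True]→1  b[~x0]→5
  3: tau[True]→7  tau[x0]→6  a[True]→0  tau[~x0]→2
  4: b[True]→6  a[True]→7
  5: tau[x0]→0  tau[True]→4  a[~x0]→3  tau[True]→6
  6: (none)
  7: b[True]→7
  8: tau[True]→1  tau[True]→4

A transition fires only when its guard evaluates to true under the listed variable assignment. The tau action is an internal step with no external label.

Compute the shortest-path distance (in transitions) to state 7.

Answer: 2

Analysis:
Breadth-first toward 7:
  L0 = {0}
  L1 = {4}
  L2 = {6,7}
depth(7)=2, e.g. b·a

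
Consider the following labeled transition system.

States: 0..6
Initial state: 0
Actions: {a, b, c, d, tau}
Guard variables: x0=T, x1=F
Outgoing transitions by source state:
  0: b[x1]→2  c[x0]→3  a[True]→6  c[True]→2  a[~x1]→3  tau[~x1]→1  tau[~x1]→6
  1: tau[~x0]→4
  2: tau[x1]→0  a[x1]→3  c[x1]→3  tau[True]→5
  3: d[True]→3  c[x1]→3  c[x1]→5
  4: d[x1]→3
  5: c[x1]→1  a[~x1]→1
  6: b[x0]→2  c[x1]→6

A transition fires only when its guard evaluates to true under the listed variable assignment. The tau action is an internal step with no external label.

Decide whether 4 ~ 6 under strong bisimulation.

Compute ~ classes (split until stable):
  π0 = {{0,1,2,3,4,5,6}}
  π1 = {{0},{1,4},{2},{3},{5},{6}}
6 equivalence class(es) (converged in 2)
class of 4: {1,4}; class of 6: {6}

Answer: NOT BISIMILAR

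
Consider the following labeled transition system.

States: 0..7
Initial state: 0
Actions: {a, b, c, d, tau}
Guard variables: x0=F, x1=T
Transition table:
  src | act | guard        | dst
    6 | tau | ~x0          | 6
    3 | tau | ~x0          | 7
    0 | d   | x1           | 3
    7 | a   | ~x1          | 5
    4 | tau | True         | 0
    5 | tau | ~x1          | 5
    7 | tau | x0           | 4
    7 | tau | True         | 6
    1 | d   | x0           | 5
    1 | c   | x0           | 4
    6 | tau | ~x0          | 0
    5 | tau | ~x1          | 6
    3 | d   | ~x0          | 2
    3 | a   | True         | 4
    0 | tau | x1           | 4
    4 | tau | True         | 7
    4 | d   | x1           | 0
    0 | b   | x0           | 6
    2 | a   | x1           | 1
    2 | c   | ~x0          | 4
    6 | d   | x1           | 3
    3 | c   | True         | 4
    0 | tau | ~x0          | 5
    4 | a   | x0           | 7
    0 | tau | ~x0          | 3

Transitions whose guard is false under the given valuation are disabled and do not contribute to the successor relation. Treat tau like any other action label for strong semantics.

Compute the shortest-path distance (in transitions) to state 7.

BFS to 7:
  L0 = {0}
  L1 = {3,4,5}
  L2 = {2,7}
first hit 7 at d=2 via d·tau

Answer: 2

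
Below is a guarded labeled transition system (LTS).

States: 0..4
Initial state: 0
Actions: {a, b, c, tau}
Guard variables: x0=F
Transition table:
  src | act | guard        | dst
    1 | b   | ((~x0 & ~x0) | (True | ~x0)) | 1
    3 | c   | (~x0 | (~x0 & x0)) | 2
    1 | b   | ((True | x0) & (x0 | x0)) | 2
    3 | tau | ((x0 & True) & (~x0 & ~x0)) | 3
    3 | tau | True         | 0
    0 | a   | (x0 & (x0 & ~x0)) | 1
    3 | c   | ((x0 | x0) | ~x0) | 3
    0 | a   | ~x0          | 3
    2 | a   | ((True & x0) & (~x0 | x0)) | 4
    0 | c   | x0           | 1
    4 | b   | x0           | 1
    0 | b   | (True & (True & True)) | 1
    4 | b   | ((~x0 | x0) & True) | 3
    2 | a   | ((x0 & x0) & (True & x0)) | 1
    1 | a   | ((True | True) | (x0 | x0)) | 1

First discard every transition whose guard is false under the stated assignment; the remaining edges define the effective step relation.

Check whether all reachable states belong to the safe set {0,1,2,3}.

Answer: INVARIANT HOLDS

Trace:
Safe = {0,1,2,3}
R = {0,1,2,3}
  0: ok
  1: ok
  2: ok
  3: ok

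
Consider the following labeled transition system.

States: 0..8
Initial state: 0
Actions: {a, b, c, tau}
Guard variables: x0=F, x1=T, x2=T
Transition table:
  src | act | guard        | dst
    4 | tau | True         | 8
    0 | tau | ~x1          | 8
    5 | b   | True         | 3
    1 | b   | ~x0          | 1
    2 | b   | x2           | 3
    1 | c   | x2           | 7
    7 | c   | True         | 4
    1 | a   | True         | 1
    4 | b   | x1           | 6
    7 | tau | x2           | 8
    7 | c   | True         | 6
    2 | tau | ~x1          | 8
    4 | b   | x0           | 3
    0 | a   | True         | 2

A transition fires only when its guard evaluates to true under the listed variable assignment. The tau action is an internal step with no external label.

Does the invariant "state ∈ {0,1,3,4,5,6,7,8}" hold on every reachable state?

Answer: INVARIANT VIOLATED at state 2

Analysis:
Safe = {0,1,3,4,5,6,7,8}
Reach set: {0,2,3}
  0: ok
  2: VIOLATES
  3: ok
counterexample path to 2: a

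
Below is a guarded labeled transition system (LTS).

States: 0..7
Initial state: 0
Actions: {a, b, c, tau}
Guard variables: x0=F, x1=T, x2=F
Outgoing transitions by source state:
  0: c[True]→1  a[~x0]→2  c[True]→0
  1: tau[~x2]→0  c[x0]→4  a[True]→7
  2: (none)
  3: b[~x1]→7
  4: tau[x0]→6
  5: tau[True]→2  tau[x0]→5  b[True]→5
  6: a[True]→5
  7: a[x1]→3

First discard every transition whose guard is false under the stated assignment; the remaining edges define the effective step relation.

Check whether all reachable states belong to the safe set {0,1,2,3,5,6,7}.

Answer: INVARIANT HOLDS

Working:
Safe = {0,1,2,3,5,6,7}
Reach set: {0,1,2,3,7}
  0: ok
  1: ok
  2: ok
  3: ok
  7: ok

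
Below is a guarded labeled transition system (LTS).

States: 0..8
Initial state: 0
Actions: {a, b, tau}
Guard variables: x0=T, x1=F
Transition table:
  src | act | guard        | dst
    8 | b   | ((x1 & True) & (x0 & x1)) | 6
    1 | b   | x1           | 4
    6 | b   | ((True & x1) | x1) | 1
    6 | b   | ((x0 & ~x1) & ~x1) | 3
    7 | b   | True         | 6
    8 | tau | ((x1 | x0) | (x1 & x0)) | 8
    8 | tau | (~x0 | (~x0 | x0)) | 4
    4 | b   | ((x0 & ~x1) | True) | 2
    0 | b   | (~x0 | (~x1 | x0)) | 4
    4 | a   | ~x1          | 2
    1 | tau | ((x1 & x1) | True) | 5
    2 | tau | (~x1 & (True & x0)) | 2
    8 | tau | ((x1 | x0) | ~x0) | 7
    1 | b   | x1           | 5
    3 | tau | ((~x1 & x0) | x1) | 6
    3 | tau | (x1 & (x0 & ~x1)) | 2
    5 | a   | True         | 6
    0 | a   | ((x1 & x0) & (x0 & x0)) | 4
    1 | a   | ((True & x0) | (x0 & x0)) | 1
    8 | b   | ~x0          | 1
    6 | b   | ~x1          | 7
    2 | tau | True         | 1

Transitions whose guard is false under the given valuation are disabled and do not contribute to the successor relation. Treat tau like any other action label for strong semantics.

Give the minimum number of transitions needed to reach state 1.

BFS to 1:
  Layer 0: {0}
  Layer 1: {4}
  Layer 2: {2}
  Layer 3: {1}
first hit 1 at d=3 via b·a·tau

Answer: 3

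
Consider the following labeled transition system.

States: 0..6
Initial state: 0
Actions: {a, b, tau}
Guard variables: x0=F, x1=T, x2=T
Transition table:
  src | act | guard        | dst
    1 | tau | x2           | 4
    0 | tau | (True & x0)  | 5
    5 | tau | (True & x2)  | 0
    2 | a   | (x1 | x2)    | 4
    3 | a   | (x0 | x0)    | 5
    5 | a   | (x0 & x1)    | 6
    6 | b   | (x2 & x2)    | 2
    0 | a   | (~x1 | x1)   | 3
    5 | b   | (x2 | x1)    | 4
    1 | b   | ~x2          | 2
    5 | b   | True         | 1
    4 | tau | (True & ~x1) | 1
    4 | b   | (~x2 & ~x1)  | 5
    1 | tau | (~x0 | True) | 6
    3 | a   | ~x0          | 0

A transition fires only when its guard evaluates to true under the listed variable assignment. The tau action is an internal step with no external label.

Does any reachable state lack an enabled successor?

Answer: DEADLOCK-FREE

Analysis:
R = {0,3}
  0: a→3  [1 out]
  3: a→0  [1 out]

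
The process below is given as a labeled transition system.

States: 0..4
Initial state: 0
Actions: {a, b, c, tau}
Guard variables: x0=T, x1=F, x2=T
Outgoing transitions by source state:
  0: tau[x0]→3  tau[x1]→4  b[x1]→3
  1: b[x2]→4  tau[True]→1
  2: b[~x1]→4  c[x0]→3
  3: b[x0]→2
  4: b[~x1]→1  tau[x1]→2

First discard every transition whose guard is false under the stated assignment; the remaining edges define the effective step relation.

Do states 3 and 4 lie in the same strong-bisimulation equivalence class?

Answer: NOT BISIMILAR

Working:
Bisimulation quotient by refinement:
  π0 = {{0,1,2,3,4}}
  π1 = {{0},{1},{2},{3,4}}
  π2 = {{0},{1},{2},{3},{4}}
stable after 3 split(s): 5 block(s)
[3]={3}  [4]={4}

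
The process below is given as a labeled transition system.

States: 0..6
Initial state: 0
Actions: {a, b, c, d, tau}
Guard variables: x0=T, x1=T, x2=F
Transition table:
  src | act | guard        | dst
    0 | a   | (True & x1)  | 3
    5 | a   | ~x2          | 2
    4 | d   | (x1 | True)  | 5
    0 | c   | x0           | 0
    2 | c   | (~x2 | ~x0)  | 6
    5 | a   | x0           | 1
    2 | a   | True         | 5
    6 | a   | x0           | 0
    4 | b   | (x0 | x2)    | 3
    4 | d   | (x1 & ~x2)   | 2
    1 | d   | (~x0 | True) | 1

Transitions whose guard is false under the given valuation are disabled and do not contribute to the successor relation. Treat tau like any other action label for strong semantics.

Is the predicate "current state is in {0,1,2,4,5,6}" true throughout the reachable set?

Answer: INVARIANT VIOLATED at state 3

Analysis:
Safe = {0,1,2,4,5,6}
R = {0,3}
  0: ✓
  3: VIOLATES
counterexample path to 3: a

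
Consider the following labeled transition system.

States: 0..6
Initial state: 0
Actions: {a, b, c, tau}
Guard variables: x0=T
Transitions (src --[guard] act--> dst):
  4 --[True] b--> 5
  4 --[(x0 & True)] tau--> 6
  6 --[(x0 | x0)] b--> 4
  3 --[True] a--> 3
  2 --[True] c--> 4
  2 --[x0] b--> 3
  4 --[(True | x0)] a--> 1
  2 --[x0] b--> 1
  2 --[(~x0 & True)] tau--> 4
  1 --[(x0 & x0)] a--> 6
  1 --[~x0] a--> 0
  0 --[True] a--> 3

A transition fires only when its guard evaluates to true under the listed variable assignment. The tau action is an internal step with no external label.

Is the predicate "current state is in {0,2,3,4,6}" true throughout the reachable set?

Inv-set: {0,2,3,4,6}
Reach set: {0,3}
  0: safe
  3: safe

Answer: INVARIANT HOLDS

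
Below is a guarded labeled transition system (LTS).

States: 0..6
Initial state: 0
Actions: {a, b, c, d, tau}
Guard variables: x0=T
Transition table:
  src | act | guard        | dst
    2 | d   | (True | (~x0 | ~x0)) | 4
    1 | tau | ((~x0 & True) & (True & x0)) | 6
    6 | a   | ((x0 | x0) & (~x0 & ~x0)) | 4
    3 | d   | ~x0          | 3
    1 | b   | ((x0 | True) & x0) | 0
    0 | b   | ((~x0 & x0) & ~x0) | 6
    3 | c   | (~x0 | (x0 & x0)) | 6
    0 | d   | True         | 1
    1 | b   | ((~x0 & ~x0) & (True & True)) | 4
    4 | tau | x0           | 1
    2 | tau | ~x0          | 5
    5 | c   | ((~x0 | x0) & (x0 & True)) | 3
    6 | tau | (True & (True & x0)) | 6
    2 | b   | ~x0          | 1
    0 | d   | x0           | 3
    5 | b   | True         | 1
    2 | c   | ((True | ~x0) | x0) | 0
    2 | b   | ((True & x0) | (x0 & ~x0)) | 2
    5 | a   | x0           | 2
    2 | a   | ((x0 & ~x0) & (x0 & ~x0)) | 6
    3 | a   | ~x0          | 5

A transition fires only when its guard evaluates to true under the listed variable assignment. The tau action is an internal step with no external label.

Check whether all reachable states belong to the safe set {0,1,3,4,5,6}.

Inv-set: {0,1,3,4,5,6}
R = {0,1,3,6}
  0: ✓
  1: ✓
  3: ✓
  6: ✓

Answer: INVARIANT HOLDS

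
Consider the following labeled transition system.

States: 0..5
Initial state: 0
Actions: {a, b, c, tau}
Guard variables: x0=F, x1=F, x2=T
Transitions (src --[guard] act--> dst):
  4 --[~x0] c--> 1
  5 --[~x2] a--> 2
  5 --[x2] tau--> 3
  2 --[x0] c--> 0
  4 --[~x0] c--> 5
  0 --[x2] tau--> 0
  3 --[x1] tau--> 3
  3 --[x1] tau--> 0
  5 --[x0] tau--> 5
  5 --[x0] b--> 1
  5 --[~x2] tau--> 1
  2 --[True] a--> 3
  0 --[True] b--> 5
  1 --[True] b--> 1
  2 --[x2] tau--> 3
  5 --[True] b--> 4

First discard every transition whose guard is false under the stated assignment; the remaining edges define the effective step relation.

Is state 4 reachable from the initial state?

Guard filter leaves 9 enabled edge(s).
L0 = {0}
L1 = {5}  total {0,5}
L2 = {3,4}  total {0,3,4,5}
L3 = {1}  total {0,1,3,4,5}
Reach set: {0,1,3,4,5}
Path to 4: b·b

Answer: REACHABLE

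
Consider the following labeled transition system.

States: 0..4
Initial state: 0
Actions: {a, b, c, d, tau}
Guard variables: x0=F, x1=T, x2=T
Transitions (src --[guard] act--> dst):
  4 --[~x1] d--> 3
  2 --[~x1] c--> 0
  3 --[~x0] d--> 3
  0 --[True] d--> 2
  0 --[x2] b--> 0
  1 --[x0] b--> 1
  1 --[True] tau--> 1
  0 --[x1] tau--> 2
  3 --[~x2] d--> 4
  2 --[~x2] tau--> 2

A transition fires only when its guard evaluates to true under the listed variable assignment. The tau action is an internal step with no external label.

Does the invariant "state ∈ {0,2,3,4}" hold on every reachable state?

Safe = {0,2,3,4}
Reach set: {0,2}
  0: ✓
  2: ✓

Answer: INVARIANT HOLDS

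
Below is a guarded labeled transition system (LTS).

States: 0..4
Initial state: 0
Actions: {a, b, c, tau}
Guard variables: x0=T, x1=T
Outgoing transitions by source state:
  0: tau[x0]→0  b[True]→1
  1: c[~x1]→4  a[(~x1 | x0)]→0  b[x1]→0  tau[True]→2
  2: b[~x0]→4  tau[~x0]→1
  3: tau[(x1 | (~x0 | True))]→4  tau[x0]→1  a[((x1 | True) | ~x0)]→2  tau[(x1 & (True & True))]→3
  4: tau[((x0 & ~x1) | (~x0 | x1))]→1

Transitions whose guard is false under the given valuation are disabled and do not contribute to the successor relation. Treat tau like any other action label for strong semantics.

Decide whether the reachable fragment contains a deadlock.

Reachable = {0,1,2}
  0: b→1  tau→0  [2 out]
  1: a→0  b→0  tau→2  [3 out]
  2: ∅  [STUCK]
witness 2: b·tau

Answer: DEADLOCK at state 2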